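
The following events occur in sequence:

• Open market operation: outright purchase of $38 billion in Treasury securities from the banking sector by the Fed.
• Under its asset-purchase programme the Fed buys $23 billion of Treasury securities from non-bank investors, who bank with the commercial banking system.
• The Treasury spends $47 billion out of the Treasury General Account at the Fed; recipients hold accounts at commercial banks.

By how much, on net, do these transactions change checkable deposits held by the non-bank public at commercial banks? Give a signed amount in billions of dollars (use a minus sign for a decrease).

Fed balance sheet:
  Assets:      Securities +$61B
  Liabilities: Bank reserves +$108B, Government deposits −$47B
Commercial banking system:
  Assets:      Reserves at CB +$108B, Securities −$38B
  Liabilities: Checkable deposits +$70B
So the change in checkable deposits held by the non-bank public at commercial banks is +$70 billion.

+$70 billion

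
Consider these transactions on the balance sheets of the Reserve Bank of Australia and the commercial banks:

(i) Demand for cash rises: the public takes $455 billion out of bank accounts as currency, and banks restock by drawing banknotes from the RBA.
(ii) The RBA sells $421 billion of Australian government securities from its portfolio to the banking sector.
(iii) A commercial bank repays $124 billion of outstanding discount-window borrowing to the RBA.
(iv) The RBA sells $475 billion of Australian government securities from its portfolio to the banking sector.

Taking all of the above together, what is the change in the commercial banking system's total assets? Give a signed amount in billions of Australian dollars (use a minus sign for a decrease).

-$579 billion

RBA balance sheet:
  Assets:      Securities −$896B, Loans to banks −$124B
  Liabilities: Bank reserves −$1475B, Currency in circulation +$455B
Commercial banking system:
  Assets:      Reserves at CB −$1475B, Securities +$896B
  Liabilities: Checkable deposits −$455B, Borrowings from CB −$124B
Change in total bank assets = -$579 billion.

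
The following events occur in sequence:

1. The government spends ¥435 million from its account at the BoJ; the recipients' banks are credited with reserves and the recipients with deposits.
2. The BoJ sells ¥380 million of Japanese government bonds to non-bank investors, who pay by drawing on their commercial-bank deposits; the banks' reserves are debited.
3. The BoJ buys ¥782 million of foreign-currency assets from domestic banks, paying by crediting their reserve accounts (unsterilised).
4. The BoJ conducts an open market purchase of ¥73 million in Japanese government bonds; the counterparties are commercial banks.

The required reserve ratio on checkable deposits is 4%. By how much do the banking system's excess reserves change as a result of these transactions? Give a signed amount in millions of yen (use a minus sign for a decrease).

+¥907.8 million

Government spending ¥435 million: reserves +¥435M, deposits +¥435M.
Asset sale (to non-banks) ¥380 million: reserves −¥380M, deposits −¥380M.
FX purchase ¥782 million: reserves +¥782M, deposits 0.
OMO purchase (from banks) ¥73 million: reserves +¥73M, deposits 0.
Totals: Δreserves = +¥910M, Δdeposits = +¥55M.
Δrequired reserves = 4% × +¥55M = +¥2.2M.
Δexcess reserves = Δreserves − Δrequired = +¥910M − (+¥2.2M) = +¥907.8 million.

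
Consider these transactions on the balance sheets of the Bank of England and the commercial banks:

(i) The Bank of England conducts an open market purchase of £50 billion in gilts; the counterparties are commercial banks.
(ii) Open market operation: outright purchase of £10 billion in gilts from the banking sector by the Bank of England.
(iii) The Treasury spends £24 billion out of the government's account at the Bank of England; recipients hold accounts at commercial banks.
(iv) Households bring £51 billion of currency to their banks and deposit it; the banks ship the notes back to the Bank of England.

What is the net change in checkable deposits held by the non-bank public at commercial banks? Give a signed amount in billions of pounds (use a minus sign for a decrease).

+£75 billion

OMO purchase (from banks) £50 billion: the counterparty is a bank, so public deposits are unchanged → 0.
OMO purchase (from banks) £10 billion: the counterparty is a bank, so public deposits are unchanged → 0.
Government spending £24 billion: non-bank counterparties' bank balances rise → +£24B.
Currency deposit £51 billion: non-bank counterparties' bank balances rise → +£51B.
Net: 0 + 0 + 24 + 51 = +£75 billion.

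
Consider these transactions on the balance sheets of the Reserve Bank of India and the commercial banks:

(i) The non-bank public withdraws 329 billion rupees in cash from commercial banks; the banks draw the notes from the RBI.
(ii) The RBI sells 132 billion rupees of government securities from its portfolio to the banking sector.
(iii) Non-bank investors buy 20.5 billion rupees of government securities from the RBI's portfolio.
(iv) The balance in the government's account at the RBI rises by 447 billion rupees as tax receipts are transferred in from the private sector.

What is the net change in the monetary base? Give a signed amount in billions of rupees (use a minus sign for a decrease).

RBI balance sheet:
  Assets:      Securities −152.5B
  Liabilities: Bank reserves −928.5B, Currency in circulation +329B, Government deposits +447B
Monetary base = currency + reserves: +329B + (−928.5B) = -599.5 billion.

-599.5 billion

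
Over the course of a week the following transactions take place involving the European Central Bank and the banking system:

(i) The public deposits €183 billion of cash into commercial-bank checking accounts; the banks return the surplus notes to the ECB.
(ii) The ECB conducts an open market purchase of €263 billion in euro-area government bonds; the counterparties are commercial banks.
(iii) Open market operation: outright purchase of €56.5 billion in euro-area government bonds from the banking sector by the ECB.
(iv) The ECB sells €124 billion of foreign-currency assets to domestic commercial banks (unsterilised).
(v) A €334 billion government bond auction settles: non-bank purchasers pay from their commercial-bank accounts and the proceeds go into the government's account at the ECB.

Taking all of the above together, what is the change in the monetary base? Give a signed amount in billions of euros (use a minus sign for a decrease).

ECB balance sheet:
  Assets:      Securities +€319.5B, Foreign assets −€124B
  Liabilities: Bank reserves +€44.5B, Currency in circulation −€183B, Government deposits +€334B
Monetary base = currency + reserves: −€183B + (+€44.5B) = -€138.5 billion.

-€138.5 billion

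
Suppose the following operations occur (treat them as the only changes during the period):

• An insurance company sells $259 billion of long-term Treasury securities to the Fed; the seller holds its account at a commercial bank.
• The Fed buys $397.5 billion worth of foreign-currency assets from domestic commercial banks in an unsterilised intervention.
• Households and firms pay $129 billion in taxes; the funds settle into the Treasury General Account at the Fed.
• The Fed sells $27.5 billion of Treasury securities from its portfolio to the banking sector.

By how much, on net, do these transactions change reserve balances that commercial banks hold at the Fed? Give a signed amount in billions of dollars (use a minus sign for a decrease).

Asset purchase (from non-banks) $259 billion: the Fed pays by crediting reserve accounts → +$259B.
FX purchase $397.5 billion: the Fed pays by crediting reserve accounts → +$397.5B.
Government account inflow $129 billion: funds move from bank reserves into the government account → −$129B.
OMO sale (to banks) $27.5 billion: the buying banks pay out of their reserve balances → −$27.5B.
Net: 259 + 397.5 − 129 − 27.5 = +$500 billion.

+$500 billion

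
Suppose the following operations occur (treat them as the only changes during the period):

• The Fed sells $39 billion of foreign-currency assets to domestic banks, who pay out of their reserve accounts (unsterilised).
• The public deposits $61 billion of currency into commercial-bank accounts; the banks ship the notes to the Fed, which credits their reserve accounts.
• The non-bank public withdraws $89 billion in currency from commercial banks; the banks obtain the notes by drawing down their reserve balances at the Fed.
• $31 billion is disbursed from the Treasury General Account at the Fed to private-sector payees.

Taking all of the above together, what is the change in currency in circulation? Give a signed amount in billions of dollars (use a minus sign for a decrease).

+$28 billion

Fed balance sheet:
  Assets:      Foreign assets −$39B
  Liabilities: Bank reserves −$36B, Currency in circulation +$28B, Government deposits −$31B
Commercial banking system:
  Assets:      Reserves at CB −$36B, Foreign assets +$39B
  Liabilities: Checkable deposits +$3B
So the change in currency in circulation is +$28 billion.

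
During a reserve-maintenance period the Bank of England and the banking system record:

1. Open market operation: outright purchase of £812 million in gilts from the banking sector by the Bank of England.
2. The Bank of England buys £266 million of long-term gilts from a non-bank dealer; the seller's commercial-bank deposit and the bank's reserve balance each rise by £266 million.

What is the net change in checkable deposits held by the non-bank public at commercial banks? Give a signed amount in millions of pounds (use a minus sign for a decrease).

+£266 million

OMO purchase (from banks) £812 million: the counterparty is a bank, so public deposits are unchanged → 0.
Asset purchase (from non-banks) £266 million: non-bank counterparties' bank balances rise → +£266M.
Net: 0 + 266 = +£266 million.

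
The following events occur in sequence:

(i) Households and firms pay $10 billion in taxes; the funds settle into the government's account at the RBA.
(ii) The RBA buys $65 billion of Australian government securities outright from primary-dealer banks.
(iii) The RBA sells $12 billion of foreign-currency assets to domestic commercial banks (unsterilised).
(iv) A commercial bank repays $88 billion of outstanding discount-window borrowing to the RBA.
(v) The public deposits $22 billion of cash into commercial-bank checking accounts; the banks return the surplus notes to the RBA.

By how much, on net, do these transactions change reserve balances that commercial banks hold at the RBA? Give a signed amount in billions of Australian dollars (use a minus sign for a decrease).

-$23 billion

Government account inflow $10 billion: funds move from bank reserves into the government account → −$10B.
OMO purchase (from banks) $65 billion: the RBA pays by crediting reserve accounts → +$65B.
FX sale $12 billion: the buying banks pay out of their reserve balances → −$12B.
Discount-window repayment $88 billion: repayment is debited from reserves → −$88B.
Currency deposit $22 billion: returned notes are swapped for reserve credit → +$22B.
Net: −10 + 65 − 12 − 88 + 22 = -$23 billion.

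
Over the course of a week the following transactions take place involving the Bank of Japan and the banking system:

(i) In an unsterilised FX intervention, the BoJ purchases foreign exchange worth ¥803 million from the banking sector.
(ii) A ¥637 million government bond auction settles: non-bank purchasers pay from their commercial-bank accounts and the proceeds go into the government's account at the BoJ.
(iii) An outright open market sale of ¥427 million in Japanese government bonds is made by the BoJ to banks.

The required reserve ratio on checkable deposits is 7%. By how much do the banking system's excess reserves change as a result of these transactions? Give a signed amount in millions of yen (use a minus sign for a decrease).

-¥216.41 million

FX purchase ¥803 million: reserves +¥803M, deposits 0.
Government account inflow ¥637 million: reserves −¥637M, deposits −¥637M.
OMO sale (to banks) ¥427 million: reserves −¥427M, deposits 0.
Totals: Δreserves = −¥261M, Δdeposits = −¥637M.
Δrequired reserves = 7% × −¥637M = −¥44.59M.
Δexcess reserves = Δreserves − Δrequired = −¥261M − (−¥44.59M) = -¥216.41 million.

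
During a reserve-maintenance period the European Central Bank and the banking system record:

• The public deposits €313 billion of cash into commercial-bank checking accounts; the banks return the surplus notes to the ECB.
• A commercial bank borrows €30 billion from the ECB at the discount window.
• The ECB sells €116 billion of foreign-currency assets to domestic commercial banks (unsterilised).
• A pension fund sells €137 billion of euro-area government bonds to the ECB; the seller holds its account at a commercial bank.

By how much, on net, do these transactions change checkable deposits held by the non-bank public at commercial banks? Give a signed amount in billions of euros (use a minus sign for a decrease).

Currency deposit €313 billion: non-bank counterparties' bank balances rise → +€313B.
Discount-window loan €30 billion: the counterparty is a bank, so public deposits are unchanged → 0.
FX sale €116 billion: the counterparty is a bank, so public deposits are unchanged → 0.
Asset purchase (from non-banks) €137 billion: non-bank counterparties' bank balances rise → +€137B.
Net: 313 + 0 + 0 + 137 = +€450 billion.

+€450 billion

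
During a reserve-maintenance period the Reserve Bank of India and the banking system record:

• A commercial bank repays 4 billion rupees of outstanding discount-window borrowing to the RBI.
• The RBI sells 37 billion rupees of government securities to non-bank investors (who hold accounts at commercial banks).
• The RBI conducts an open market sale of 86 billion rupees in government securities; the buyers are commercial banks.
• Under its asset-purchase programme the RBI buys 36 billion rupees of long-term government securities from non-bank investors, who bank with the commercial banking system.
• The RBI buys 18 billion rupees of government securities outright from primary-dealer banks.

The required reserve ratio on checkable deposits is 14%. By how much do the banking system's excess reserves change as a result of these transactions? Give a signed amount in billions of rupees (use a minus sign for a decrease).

-72.86 billion

Discount-window repayment 4 billion rupees: reserves −4B, deposits 0.
Asset sale (to non-banks) 37 billion rupees: reserves −37B, deposits −37B.
OMO sale (to banks) 86 billion rupees: reserves −86B, deposits 0.
Asset purchase (from non-banks) 36 billion rupees: reserves +36B, deposits +36B.
OMO purchase (from banks) 18 billion rupees: reserves +18B, deposits 0.
Totals: Δreserves = −73B, Δdeposits = −1B.
Δrequired reserves = 14% × −1B = −0.14B.
Δexcess reserves = Δreserves − Δrequired = −73B − (−0.14B) = -72.86 billion.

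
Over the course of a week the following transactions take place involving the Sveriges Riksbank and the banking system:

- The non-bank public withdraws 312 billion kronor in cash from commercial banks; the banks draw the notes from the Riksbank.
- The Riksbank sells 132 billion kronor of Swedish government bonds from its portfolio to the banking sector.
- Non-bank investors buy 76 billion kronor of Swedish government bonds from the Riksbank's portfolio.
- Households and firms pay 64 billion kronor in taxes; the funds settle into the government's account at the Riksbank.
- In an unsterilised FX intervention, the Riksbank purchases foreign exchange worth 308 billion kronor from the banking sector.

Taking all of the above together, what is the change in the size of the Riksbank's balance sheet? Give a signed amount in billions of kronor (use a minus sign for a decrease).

Riksbank balance sheet:
  Assets:      Securities −208B, Foreign assets +308B
  Liabilities: Bank reserves −276B, Currency in circulation +312B, Government deposits +64B
Commercial banking system:
  Assets:      Reserves at CB −276B, Securities +132B, Foreign assets −308B
  Liabilities: Checkable deposits −452B
Change in total Riksbank assets = +100 billion.

+100 billion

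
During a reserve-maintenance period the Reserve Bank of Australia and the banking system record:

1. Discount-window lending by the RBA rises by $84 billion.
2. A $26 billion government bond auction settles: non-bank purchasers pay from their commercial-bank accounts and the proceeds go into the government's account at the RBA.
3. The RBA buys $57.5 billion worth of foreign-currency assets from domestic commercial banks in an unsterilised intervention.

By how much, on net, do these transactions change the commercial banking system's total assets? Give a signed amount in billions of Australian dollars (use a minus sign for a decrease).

RBA balance sheet:
  Assets:      Loans to banks +$84B, Foreign assets +$57.5B
  Liabilities: Bank reserves +$115.5B, Government deposits +$26B
Commercial banking system:
  Assets:      Reserves at CB +$115.5B, Foreign assets −$57.5B
  Liabilities: Checkable deposits −$26B, Borrowings from CB +$84B
Change in total bank assets = +$58 billion.

+$58 billion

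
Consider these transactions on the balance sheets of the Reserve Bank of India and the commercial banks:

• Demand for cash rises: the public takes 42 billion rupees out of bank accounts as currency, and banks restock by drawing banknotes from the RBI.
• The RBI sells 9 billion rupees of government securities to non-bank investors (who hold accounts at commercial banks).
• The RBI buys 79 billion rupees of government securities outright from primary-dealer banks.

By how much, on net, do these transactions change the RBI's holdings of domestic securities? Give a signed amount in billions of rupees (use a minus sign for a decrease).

+70 billion

Currency withdrawal 42 billion rupees: the RBI's securities portfolio is untouched → 0.
Asset sale (to non-banks) 9 billion rupees: securities removed from the RBI's portfolio → −9B.
OMO purchase (from banks) 79 billion rupees: securities added to the RBI's portfolio → +79B.
Net: 0 − 9 + 79 = +70 billion.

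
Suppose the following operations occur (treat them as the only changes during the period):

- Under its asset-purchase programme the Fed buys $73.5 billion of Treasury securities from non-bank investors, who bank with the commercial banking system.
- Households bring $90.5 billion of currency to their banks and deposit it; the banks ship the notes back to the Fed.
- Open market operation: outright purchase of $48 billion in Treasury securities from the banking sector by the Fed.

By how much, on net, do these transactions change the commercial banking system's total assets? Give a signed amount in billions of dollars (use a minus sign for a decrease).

Fed balance sheet:
  Assets:      Securities +$121.5B
  Liabilities: Bank reserves +$212B, Currency in circulation −$90.5B
Commercial banking system:
  Assets:      Reserves at CB +$212B, Securities −$48B
  Liabilities: Checkable deposits +$164B
Change in total bank assets = +$164 billion.

+$164 billion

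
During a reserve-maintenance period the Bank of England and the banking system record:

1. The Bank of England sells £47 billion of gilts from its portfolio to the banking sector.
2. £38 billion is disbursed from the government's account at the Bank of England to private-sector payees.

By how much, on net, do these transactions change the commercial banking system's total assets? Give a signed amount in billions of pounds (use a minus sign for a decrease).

+£38 billion

OMO sale (to banks) £47 billion: just an asset swap on bank balance sheets → 0.
Government spending £38 billion: bank balance sheets expand → +£38B.
Net: 0 + 38 = +£38 billion.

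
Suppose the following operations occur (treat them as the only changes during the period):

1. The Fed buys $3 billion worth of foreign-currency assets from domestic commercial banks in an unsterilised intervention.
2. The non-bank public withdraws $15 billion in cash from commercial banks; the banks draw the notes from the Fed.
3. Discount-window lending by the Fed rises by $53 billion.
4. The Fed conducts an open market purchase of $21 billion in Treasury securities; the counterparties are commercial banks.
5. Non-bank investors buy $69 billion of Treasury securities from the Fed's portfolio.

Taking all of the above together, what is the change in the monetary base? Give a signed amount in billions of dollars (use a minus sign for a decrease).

FX purchase $3 billion: Fed balance sheet expands → +$3B.
Currency withdrawal $15 billion: just a shift between currency and reserves — both are base money → 0.
Discount-window loan $53 billion: Fed balance sheet expands → +$53B.
OMO purchase (from banks) $21 billion: Fed balance sheet expands → +$21B.
Asset sale (to non-banks) $69 billion: Fed balance sheet contracts → −$69B.
Net: 3 + 0 + 53 + 21 − 69 = +$8 billion.

+$8 billion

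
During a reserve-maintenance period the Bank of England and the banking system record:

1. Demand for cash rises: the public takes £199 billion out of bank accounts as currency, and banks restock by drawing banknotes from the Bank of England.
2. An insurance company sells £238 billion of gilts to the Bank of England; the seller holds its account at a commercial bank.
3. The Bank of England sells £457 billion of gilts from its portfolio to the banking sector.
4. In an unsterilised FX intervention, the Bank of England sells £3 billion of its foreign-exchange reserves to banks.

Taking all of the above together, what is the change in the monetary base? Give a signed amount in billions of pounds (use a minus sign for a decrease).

-£222 billion

Bank of England balance sheet:
  Assets:      Securities −£219B, Foreign assets −£3B
  Liabilities: Bank reserves −£421B, Currency in circulation +£199B
Monetary base = currency + reserves: +£199B + (−£421B) = -£222 billion.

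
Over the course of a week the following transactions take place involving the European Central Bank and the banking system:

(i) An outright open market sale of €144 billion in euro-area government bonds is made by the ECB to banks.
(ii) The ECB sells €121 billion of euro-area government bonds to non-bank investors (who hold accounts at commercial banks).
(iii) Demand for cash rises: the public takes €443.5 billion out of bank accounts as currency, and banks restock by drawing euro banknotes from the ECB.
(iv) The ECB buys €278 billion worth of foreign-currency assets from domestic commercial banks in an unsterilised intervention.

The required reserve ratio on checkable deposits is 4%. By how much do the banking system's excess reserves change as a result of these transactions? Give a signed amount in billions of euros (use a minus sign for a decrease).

OMO sale (to banks) €144 billion: reserves −€144B, deposits 0.
Asset sale (to non-banks) €121 billion: reserves −€121B, deposits −€121B.
Currency withdrawal €443.5 billion: reserves −€443.5B, deposits −€443.5B.
FX purchase €278 billion: reserves +€278B, deposits 0.
Totals: Δreserves = −€430.5B, Δdeposits = −€564.5B.
Δrequired reserves = 4% × −€564.5B = −€22.58B.
Δexcess reserves = Δreserves − Δrequired = −€430.5B − (−€22.58B) = -€407.92 billion.

-€407.92 billion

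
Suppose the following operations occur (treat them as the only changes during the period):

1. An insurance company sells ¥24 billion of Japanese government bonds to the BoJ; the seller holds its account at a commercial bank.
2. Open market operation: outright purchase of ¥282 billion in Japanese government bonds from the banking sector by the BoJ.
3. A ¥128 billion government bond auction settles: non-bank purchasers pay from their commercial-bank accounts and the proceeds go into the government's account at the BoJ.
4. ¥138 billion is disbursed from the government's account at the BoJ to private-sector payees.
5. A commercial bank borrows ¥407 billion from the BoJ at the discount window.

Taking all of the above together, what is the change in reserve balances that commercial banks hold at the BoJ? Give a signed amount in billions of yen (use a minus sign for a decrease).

+¥723 billion

Asset purchase (from non-banks) ¥24 billion: the BoJ pays by crediting reserve accounts → +¥24B.
OMO purchase (from banks) ¥282 billion: the BoJ pays by crediting reserve accounts → +¥282B.
Government account inflow ¥128 billion: funds move from bank reserves into the government account → −¥128B.
Government spending ¥138 billion: government payments flow into bank reserve accounts → +¥138B.
Discount-window loan ¥407 billion: the loan is credited to the bank's reserve account → +¥407B.
Net: 24 + 282 − 128 + 138 + 407 = +¥723 billion.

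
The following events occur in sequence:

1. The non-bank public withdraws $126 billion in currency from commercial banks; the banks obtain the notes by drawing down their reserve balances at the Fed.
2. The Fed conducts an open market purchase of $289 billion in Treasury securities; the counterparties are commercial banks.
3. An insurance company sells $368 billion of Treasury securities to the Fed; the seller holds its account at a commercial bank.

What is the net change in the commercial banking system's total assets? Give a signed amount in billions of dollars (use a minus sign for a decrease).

Currency withdrawal $126 billion: bank balance sheets shrink → −$126B.
OMO purchase (from banks) $289 billion: just an asset swap on bank balance sheets → 0.
Asset purchase (from non-banks) $368 billion: bank balance sheets expand → +$368B.
Net: −126 + 0 + 368 = +$242 billion.

+$242 billion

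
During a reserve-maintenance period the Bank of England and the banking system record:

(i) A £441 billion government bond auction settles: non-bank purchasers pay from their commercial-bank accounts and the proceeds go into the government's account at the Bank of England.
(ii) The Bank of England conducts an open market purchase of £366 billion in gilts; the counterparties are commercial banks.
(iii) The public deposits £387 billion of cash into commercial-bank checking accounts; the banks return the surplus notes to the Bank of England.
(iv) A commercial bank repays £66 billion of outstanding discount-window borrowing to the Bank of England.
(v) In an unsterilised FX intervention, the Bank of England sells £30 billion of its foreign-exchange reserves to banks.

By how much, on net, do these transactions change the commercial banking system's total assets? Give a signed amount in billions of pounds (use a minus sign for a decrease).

-£120 billion

Government account inflow £441 billion: bank balance sheets shrink → −£441B.
OMO purchase (from banks) £366 billion: just an asset swap on bank balance sheets → 0.
Currency deposit £387 billion: bank balance sheets expand → +£387B.
Discount-window repayment £66 billion: bank balance sheets shrink → −£66B.
FX sale £30 billion: just an asset swap on bank balance sheets → 0.
Net: −441 + 0 + 387 − 66 + 0 = -£120 billion.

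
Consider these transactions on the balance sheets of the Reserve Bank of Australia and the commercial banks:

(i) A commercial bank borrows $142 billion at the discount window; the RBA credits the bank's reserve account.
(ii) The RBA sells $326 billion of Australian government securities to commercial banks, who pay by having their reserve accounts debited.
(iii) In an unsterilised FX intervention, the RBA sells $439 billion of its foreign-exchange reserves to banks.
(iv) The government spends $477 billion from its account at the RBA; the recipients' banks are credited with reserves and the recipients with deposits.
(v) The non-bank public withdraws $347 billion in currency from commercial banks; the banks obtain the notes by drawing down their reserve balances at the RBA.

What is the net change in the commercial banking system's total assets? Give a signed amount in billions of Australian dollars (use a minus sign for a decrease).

+$272 billion

Discount-window loan $142 billion: bank balance sheets expand → +$142B.
OMO sale (to banks) $326 billion: just an asset swap on bank balance sheets → 0.
FX sale $439 billion: just an asset swap on bank balance sheets → 0.
Government spending $477 billion: bank balance sheets expand → +$477B.
Currency withdrawal $347 billion: bank balance sheets shrink → −$347B.
Net: 142 + 0 + 0 + 477 − 347 = +$272 billion.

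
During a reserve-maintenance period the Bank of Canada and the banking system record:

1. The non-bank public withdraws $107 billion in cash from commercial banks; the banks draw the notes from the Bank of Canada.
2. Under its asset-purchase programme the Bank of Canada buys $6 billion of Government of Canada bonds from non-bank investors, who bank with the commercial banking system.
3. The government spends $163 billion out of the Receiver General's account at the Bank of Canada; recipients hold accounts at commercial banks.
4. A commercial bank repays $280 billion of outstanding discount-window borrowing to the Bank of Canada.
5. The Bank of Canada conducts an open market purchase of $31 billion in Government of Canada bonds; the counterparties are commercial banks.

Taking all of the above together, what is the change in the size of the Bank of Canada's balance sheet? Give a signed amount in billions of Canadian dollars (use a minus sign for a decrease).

-$243 billion

Currency withdrawal $107 billion: only the composition of liabilities changes → 0.
Asset purchase (from non-banks) $6 billion: a Bank of Canada asset is acquired → +$6B.
Government spending $163 billion: only the composition of liabilities changes → 0.
Discount-window repayment $280 billion: a Bank of Canada asset is shed → −$280B.
OMO purchase (from banks) $31 billion: a Bank of Canada asset is acquired → +$31B.
Net: 0 + 6 + 0 − 280 + 31 = -$243 billion.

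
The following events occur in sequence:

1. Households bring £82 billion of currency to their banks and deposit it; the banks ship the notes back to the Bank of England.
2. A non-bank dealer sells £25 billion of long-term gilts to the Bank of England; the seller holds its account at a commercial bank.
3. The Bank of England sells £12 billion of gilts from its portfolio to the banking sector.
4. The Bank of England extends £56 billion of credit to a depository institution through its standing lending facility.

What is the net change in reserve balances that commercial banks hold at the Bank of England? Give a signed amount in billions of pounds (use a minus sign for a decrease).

Bank of England balance sheet:
  Assets:      Securities +£13B, Loans to banks +£56B
  Liabilities: Bank reserves +£151B, Currency in circulation −£82B
Commercial banking system:
  Assets:      Reserves at CB +£151B, Securities +£12B
  Liabilities: Checkable deposits +£107B, Borrowings from CB +£56B
So the change in reserve balances that commercial banks hold at the Bank of England is +£151 billion.

+£151 billion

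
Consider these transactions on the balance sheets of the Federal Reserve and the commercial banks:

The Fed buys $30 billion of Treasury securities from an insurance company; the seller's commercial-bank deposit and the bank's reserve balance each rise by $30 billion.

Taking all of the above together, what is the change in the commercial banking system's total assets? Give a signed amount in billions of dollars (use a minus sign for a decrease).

Fed balance sheet:
  Assets:      Securities +$30B
  Liabilities: Bank reserves +$30B
Commercial banking system:
  Assets:      Reserves at CB +$30B
  Liabilities: Checkable deposits +$30B
Change in total bank assets = +$30 billion.

+$30 billion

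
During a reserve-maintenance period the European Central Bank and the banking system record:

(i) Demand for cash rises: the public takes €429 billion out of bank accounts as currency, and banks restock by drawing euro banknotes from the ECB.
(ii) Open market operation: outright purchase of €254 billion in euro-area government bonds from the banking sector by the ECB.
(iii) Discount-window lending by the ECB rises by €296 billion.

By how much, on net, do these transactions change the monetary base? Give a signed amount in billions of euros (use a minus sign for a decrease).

ECB balance sheet:
  Assets:      Securities +€254B, Loans to banks +€296B
  Liabilities: Bank reserves +€121B, Currency in circulation +€429B
Monetary base = currency + reserves: +€429B + (+€121B) = +€550 billion.

+€550 billion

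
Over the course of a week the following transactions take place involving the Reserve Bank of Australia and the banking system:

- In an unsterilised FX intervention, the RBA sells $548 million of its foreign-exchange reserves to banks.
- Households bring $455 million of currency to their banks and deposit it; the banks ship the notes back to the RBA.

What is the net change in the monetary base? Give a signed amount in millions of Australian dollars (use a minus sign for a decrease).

-$548 million

RBA balance sheet:
  Assets:      Foreign assets −$548M
  Liabilities: Bank reserves −$93M, Currency in circulation −$455M
Monetary base = currency + reserves: −$455M + (−$93M) = -$548 million.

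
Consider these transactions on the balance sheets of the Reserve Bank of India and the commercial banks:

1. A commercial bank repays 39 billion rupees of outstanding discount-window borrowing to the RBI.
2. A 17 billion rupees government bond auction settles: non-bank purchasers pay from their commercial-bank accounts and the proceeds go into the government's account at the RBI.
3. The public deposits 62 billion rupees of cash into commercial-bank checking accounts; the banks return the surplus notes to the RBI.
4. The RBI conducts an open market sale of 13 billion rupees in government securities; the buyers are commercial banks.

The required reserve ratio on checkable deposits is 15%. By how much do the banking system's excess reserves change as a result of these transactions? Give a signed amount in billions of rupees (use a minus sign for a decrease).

-13.75 billion

Discount-window repayment 39 billion rupees: reserves −39B, deposits 0.
Government account inflow 17 billion rupees: reserves −17B, deposits −17B.
Currency deposit 62 billion rupees: reserves +62B, deposits +62B.
OMO sale (to banks) 13 billion rupees: reserves −13B, deposits 0.
Totals: Δreserves = −7B, Δdeposits = +45B.
Δrequired reserves = 15% × +45B = +6.75B.
Δexcess reserves = Δreserves − Δrequired = −7B − (+6.75B) = -13.75 billion.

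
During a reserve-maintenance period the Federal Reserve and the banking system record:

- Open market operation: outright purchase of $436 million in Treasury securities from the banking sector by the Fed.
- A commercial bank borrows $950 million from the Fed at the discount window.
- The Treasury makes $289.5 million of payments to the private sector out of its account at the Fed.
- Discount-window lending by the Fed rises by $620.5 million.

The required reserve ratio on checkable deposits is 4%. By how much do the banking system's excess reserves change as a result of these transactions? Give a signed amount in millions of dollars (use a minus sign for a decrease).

OMO purchase (from banks) $436 million: reserves +$436M, deposits 0.
Discount-window loan $950 million: reserves +$950M, deposits 0.
Government spending $289.5 million: reserves +$289.5M, deposits +$289.5M.
Discount-window loan $620.5 million: reserves +$620.5M, deposits 0.
Totals: Δreserves = +$2296M, Δdeposits = +$289.5M.
Δrequired reserves = 4% × +$289.5M = +$11.58M.
Δexcess reserves = Δreserves − Δrequired = +$2296M − (+$11.58M) = +$2284.42 million.

+$2284.42 million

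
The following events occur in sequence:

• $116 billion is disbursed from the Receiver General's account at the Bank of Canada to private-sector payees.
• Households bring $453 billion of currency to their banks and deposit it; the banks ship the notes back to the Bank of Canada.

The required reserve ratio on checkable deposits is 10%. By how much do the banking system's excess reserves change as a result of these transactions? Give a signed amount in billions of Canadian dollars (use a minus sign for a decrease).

Government spending $116 billion: reserves +$116B, deposits +$116B.
Currency deposit $453 billion: reserves +$453B, deposits +$453B.
Totals: Δreserves = +$569B, Δdeposits = +$569B.
Δrequired reserves = 10% × +$569B = +$56.9B.
Δexcess reserves = Δreserves − Δrequired = +$569B − (+$56.9B) = +$512.1 billion.

+$512.1 billion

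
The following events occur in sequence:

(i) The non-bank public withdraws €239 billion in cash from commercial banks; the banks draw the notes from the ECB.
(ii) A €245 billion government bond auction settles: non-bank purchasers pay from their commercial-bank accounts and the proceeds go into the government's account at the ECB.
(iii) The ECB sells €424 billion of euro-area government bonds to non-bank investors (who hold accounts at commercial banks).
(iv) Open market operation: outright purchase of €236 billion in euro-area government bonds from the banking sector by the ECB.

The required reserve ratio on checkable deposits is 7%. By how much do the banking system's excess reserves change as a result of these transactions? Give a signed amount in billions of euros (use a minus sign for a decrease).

Currency withdrawal €239 billion: reserves −€239B, deposits −€239B.
Government account inflow €245 billion: reserves −€245B, deposits −€245B.
Asset sale (to non-banks) €424 billion: reserves −€424B, deposits −€424B.
OMO purchase (from banks) €236 billion: reserves +€236B, deposits 0.
Totals: Δreserves = −€672B, Δdeposits = −€908B.
Δrequired reserves = 7% × −€908B = −€63.56B.
Δexcess reserves = Δreserves − Δrequired = −€672B − (−€63.56B) = -€608.44 billion.

-€608.44 billion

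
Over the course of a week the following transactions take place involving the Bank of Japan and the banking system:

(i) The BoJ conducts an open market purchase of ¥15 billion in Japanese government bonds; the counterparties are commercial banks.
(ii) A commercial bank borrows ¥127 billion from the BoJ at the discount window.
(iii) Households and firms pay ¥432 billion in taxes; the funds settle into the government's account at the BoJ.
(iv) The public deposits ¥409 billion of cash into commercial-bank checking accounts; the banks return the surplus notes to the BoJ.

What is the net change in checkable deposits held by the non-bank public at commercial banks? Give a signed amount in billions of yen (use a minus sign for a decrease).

OMO purchase (from banks) ¥15 billion: the counterparty is a bank, so public deposits are unchanged → 0.
Discount-window loan ¥127 billion: the counterparty is a bank, so public deposits are unchanged → 0.
Government account inflow ¥432 billion: non-bank counterparties' bank balances fall → −¥432B.
Currency deposit ¥409 billion: non-bank counterparties' bank balances rise → +¥409B.
Net: 0 + 0 − 432 + 409 = -¥23 billion.

-¥23 billion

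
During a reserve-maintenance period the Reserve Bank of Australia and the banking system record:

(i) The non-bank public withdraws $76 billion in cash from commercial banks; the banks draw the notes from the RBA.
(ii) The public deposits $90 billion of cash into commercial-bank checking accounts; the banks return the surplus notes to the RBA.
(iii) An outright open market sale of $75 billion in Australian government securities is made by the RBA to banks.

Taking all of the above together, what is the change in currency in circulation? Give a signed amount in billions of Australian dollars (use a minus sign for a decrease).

Currency withdrawal $76 billion: notes leave the central bank → +$76B.
Currency deposit $90 billion: notes return to the central bank → −$90B.
OMO sale (to banks) $75 billion: no currency enters or leaves circulation → 0.
Net: 76 − 90 + 0 = -$14 billion.

-$14 billion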